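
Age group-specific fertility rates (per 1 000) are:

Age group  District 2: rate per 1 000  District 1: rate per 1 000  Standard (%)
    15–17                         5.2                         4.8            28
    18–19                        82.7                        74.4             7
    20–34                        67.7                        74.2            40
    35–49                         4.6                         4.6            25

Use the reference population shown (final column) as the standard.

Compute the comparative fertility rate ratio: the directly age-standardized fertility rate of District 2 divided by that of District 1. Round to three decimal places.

0.949

Standard weights: 0.28, 0.07, 0.40, 0.25.
District 2: 0.2800×5.2 + 0.0700×82.7 + 0.4000×67.7 + 0.2500×4.6 = 35.4750 per 1 000.
District 1: 0.2800×4.8 + 0.0700×74.4 + 0.4000×74.2 + 0.2500×4.6 = 37.3820 per 1 000.
Ratio = 35.4750 ÷ 37.3820 = 0.94899.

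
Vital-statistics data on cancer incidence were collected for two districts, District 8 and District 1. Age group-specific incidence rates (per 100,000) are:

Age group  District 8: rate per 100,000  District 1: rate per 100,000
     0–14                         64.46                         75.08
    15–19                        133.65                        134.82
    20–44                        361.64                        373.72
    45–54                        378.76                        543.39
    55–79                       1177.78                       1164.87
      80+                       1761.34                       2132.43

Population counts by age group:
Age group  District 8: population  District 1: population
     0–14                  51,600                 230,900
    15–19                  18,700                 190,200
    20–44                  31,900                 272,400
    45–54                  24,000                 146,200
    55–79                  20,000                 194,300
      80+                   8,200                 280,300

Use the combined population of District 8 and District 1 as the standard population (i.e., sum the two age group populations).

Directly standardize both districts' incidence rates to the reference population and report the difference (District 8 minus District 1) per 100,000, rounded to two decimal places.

Combined standard total = 1,468,700; weights = 0.1923, 0.1422, 0.2072, 0.1159, 0.1459, 0.1964.
District 8: 0.1923×64.46 + 0.1422×133.65 + 0.2072×361.64 + 0.1159×378.76 + 0.1459×1177.78 + 0.1964×1761.34 = 668.0645 per 100,000.
District 1: 0.1923×75.08 + 0.1422×134.82 + 0.2072×373.72 + 0.1159×543.39 + 0.1459×1164.87 + 0.1964×2132.43 = 762.8649 per 100,000.
Difference = 668.0645 − 762.8649 = -94.8004.

-94.80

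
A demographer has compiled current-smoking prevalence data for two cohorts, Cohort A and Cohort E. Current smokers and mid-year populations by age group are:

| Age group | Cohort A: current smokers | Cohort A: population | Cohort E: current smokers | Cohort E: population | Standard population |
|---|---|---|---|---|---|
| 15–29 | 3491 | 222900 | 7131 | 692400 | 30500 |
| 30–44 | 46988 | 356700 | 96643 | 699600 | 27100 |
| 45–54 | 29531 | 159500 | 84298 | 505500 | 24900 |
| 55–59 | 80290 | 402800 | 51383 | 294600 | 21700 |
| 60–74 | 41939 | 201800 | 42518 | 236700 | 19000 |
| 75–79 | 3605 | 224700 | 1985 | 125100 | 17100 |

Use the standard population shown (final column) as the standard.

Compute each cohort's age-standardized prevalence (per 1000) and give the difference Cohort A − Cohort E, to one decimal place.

Age-specific rates per 1000 for Cohort A: 15.662, 131.730, 185.147, 199.330, 207.825, 16.044.
For Cohort E: 10.299, 138.140, 166.762, 174.416, 179.628, 15.867.
Standard total = 140300; weights = 0.2174, 0.1932, 0.1775, 0.1547, 0.1354, 0.1219.
Cohort A: 0.2174×15.662 + 0.1932×131.730 + 0.1775×185.147 + 0.1547×199.330 + 0.1354×207.825 + 0.1219×16.044 = 122.6386 per 1000.
Cohort E: 0.2174×10.299 + 0.1932×138.140 + 0.1775×166.762 + 0.1547×174.416 + 0.1354×179.628 + 0.1219×15.867 = 111.7547 per 1000.
Difference = 122.6386 − 111.7547 = 10.8839.

10.9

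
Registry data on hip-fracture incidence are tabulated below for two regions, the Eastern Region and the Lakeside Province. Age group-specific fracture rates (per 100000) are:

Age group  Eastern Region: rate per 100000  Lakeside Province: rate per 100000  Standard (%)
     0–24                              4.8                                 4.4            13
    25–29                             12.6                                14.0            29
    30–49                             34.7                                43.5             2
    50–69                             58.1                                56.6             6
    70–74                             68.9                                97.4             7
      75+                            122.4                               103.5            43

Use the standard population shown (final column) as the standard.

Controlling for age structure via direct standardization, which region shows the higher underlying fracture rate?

Standard weights: 0.13, 0.29, 0.02, 0.06, 0.07, 0.43.
The Eastern Region: 0.1300×4.8 + 0.2900×12.6 + 0.0200×34.7 + 0.0600×58.1 + 0.0700×68.9 + 0.4300×122.4 = 65.9130 per 100000.
The Lakeside Province: 0.1300×4.4 + 0.2900×14.0 + 0.0200×43.5 + 0.0600×56.6 + 0.0700×97.4 + 0.4300×103.5 = 60.2210 per 100000.

Eastern Region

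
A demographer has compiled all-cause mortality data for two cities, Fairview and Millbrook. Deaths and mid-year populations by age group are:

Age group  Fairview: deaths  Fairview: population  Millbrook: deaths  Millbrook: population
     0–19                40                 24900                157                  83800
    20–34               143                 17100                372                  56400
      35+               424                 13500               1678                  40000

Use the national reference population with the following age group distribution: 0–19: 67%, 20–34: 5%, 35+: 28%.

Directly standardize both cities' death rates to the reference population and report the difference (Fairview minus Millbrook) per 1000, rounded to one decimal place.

Age-specific rates per 1000 for Fairview: 1.606, 8.363, 31.407.
For Millbrook: 1.874, 6.596, 41.950.
Standard weights: 0.67, 0.05, 0.28.
Fairview: 0.6700×1.606 + 0.0500×8.363 + 0.2800×31.407 = 10.2885 per 1000.
Millbrook: 0.6700×1.874 + 0.0500×6.596 + 0.2800×41.950 = 13.3310 per 1000.
Difference = 10.2885 − 13.3310 = -3.0425.

-3.0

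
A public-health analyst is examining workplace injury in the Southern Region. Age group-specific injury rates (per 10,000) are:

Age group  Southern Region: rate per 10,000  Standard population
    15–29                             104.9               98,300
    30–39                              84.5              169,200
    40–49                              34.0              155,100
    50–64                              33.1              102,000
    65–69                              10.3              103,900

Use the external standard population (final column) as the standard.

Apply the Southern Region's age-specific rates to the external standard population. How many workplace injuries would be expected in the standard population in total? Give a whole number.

Expected workplace injuries = Σ (standard pop × age-specific rate ÷ 10,000)
= 98,300×104.9/10,000 + 169,200×84.5/10,000 + 155,100×34.0/10,000 + 102,000×33.1/10,000 + 103,900×10.3/10,000
= 1031.17 + 1429.74 + 527.34 + 337.62 + 107.02 = 3432.88.

3433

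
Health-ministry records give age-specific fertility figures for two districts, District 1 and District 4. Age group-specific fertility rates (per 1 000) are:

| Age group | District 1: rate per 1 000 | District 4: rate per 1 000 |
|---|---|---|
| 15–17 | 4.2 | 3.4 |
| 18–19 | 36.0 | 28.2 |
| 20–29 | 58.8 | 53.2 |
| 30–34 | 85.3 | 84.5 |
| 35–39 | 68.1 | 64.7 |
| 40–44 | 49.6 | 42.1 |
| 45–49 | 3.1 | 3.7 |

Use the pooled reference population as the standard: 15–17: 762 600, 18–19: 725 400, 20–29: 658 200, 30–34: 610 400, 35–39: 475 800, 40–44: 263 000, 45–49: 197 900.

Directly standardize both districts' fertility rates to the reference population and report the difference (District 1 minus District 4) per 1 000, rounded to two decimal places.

Standard total = 3 693 300; weights = 0.2065, 0.1964, 0.1782, 0.1653, 0.1288, 0.0712, 0.0536.
District 1: 0.2065×4.2 + 0.1964×36.0 + 0.1782×58.8 + 0.1653×85.3 + 0.1288×68.1 + 0.0712×49.6 + 0.0536×3.1 = 44.9860 per 1 000.
District 4: 0.2065×3.4 + 0.1964×28.2 + 0.1782×53.2 + 0.1653×84.5 + 0.1288×64.7 + 0.0712×42.1 + 0.0536×3.7 = 41.2187 per 1 000.
Difference = 44.9860 − 41.2187 = 3.7673.

3.77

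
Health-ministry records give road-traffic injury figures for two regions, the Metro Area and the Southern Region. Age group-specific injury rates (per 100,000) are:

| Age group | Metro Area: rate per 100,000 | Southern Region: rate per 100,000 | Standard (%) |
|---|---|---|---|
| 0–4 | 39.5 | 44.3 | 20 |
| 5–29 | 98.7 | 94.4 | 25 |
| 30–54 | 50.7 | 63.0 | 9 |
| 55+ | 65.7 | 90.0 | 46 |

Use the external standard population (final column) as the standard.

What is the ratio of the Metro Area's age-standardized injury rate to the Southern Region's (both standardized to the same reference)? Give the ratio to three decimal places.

0.847

Standard weights: 0.20, 0.25, 0.09, 0.46.
The Metro Area: 0.2000×39.5 + 0.2500×98.7 + 0.0900×50.7 + 0.4600×65.7 = 67.3600 per 100,000.
The Southern Region: 0.2000×44.3 + 0.2500×94.4 + 0.0900×63.0 + 0.4600×90.0 = 79.5300 per 100,000.
Ratio = 67.3600 ÷ 79.5300 = 0.84698.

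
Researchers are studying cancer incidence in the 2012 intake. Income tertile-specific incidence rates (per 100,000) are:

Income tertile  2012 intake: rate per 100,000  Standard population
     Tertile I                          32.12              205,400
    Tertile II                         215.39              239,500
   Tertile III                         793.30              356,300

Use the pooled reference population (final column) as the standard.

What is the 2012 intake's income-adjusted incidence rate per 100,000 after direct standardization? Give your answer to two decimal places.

Standard total = 801,200; weights = 0.2564, 0.2989, 0.4447.
Standardized rate: 0.2564×32.12 + 0.2989×215.39 + 0.4447×793.30 = 425.4071 per 100,000.

425.41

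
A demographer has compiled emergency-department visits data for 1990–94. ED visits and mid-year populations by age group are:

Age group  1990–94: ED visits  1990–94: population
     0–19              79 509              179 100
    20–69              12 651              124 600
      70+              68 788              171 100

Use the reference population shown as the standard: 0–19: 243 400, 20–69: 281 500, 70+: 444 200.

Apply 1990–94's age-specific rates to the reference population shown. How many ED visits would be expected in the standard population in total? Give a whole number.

Age-specific rates per 1 000 for 1990–94: 443.936, 101.533, 402.034.
Expected ED visits = Σ (standard pop × age-specific rate ÷ 1 000)
= 243 400×443.936/1 000 + 281 500×101.533/1 000 + 444 200×402.034/1 000
= 108054.11 + 28581.51 + 178583.46 = 315219.08.

315219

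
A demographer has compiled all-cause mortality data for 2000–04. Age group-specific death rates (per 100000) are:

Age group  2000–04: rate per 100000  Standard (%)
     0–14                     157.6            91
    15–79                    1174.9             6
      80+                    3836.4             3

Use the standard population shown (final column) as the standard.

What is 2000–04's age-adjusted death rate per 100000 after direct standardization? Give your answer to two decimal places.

329.00

Standard weights: 0.91, 0.06, 0.03.
Standardized rate: 0.9100×157.6 + 0.0600×1174.9 + 0.0300×3836.4 = 329.0020 per 100000.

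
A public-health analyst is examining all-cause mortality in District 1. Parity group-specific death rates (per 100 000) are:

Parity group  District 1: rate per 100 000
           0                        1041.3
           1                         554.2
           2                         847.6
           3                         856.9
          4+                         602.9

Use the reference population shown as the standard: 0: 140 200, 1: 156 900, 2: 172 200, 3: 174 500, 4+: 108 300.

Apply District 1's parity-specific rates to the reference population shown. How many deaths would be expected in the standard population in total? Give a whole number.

Expected deaths = Σ (standard pop × parity-specific rate ÷ 100 000)
= 140 200×1041.3/100 000 + 156 900×554.2/100 000 + 172 200×847.6/100 000 + 174 500×856.9/100 000 + 108 300×602.9/100 000
= 1459.90 + 869.54 + 1459.57 + 1495.29 + 652.94 = 5937.24.

5937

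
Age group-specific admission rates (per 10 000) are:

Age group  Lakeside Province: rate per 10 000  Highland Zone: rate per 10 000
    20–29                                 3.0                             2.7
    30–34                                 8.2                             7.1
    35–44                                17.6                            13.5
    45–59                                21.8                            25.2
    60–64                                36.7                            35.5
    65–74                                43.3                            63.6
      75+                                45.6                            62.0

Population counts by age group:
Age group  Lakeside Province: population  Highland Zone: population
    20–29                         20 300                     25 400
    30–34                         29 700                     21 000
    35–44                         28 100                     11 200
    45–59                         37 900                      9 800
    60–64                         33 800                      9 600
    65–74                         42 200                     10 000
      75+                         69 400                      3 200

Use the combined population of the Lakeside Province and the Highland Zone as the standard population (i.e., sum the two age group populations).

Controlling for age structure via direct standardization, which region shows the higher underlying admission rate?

Combined standard total = 351 600; weights = 0.1300, 0.1442, 0.1118, 0.1357, 0.1234, 0.1485, 0.2065.
The Lakeside Province: 0.1300×3.0 + 0.1442×8.2 + 0.1118×17.6 + 0.1357×21.8 + 0.1234×36.7 + 0.1485×43.3 + 0.2065×45.6 = 26.8714 per 10 000.
The Highland Zone: 0.1300×2.7 + 0.1442×7.1 + 0.1118×13.5 + 0.1357×25.2 + 0.1234×35.5 + 0.1485×63.6 + 0.2065×62.0 = 32.9288 per 10 000.
The crude rates (30.06 vs 19.86) would put the Lakeside Province higher, but that reflects its age composition; once standardized to a common age structure, the Highland Zone has the higher underlying rate.

Highland Zone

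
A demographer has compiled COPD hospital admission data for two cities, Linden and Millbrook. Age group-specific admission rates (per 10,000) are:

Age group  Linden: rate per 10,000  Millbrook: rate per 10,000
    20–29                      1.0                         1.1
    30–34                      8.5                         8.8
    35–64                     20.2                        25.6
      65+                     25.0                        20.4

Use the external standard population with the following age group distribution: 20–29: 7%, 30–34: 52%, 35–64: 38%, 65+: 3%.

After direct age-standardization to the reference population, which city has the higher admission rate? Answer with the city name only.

Standard weights: 0.07, 0.52, 0.38, 0.03.
Linden: 0.0700×1.0 + 0.5200×8.5 + 0.3800×20.2 + 0.0300×25.0 = 12.9160 per 10,000.
Millbrook: 0.0700×1.1 + 0.5200×8.8 + 0.3800×25.6 + 0.0300×20.4 = 14.9930 per 10,000.

Millbrook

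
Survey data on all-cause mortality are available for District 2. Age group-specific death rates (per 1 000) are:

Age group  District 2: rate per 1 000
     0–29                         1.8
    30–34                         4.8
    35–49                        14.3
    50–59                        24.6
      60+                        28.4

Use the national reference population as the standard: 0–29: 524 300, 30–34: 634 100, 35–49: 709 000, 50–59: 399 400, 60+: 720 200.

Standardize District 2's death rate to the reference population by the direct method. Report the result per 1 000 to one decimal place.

14.9

Standard total = 2 987 000; weights = 0.1755, 0.2123, 0.2374, 0.1337, 0.2411.
Standardized rate: 0.1755×1.8 + 0.2123×4.8 + 0.2374×14.3 + 0.1337×24.6 + 0.2411×28.4 = 14.8661 per 1 000.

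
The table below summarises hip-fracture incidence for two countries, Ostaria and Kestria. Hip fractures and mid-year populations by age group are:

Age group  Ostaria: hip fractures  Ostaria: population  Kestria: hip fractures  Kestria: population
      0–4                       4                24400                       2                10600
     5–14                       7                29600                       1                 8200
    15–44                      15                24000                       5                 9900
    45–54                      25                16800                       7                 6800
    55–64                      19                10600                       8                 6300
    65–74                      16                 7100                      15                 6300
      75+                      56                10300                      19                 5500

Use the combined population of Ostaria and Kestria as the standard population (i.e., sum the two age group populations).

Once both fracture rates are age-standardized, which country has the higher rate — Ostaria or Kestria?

Ostaria

Age-specific rates per 100000 for Ostaria: 16.39, 23.65, 62.50, 148.81, 179.25, 225.35, 543.69.
For Kestria: 18.87, 12.20, 50.51, 102.94, 126.98, 238.10, 345.45.
Combined standard total = 176400; weights = 0.1984, 0.2143, 0.1922, 0.1338, 0.0958, 0.0760, 0.0896.
Ostaria: 0.1984×16.39 + 0.2143×23.65 + 0.1922×62.50 + 0.1338×148.81 + 0.0958×179.25 + 0.0760×225.35 + 0.0896×543.69 = 123.2290 per 100000.
Kestria: 0.1984×18.87 + 0.2143×12.20 + 0.1922×50.51 + 0.1338×102.94 + 0.0958×126.98 + 0.0760×238.10 + 0.0896×345.45 = 91.0293 per 100000.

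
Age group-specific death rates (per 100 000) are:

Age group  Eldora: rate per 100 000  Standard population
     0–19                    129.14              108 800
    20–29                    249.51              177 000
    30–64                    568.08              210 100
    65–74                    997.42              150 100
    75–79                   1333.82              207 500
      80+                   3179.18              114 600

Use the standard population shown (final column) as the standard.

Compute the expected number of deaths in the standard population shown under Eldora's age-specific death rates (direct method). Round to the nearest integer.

9684

Expected deaths = Σ (standard pop × age-specific rate ÷ 100 000)
= 108 800×129.14/100 000 + 177 000×249.51/100 000 + 210 100×568.08/100 000 + 150 100×997.42/100 000 + 207 500×1333.82/100 000 + 114 600×3179.18/100 000
= 140.50 + 441.63 + 1193.54 + 1497.13 + 2767.68 + 3643.34 = 9683.82.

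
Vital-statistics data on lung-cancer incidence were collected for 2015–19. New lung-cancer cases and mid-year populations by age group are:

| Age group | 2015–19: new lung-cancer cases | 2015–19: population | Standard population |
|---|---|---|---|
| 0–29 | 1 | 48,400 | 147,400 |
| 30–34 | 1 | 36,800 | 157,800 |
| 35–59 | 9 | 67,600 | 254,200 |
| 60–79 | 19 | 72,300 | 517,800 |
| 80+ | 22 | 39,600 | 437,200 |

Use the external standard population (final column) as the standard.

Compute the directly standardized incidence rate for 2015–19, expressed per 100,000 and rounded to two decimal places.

Age-specific rates per 100,000 for 2015–19: 2.07, 2.72, 13.31, 26.28, 55.56.
Standard total = 1,514,400; weights = 0.0973, 0.1042, 0.1679, 0.3419, 0.2887.
Standardized rate: 0.0973×2.07 + 0.1042×2.72 + 0.1679×13.31 + 0.3419×26.28 + 0.2887×55.56 = 27.7430 per 100,000.

27.74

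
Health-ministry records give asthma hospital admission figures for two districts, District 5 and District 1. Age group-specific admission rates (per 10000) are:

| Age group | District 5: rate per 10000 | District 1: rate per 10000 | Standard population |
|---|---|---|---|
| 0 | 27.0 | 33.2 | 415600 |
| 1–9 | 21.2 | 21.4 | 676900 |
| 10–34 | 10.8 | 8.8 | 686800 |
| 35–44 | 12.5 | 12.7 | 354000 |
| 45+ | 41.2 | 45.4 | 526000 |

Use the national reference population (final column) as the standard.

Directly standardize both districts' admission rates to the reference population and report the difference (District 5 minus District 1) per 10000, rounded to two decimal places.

Standard total = 2659300; weights = 0.1563, 0.2545, 0.2583, 0.1331, 0.1978.
District 5: 0.1563×27.0 + 0.2545×21.2 + 0.2583×10.8 + 0.1331×12.5 + 0.1978×41.2 = 22.2183 per 10000.
District 1: 0.1563×33.2 + 0.2545×21.4 + 0.2583×8.8 + 0.1331×12.7 + 0.1978×45.4 = 23.5790 per 10000.
Difference = 22.2183 − 23.5790 = -1.3607.

-1.36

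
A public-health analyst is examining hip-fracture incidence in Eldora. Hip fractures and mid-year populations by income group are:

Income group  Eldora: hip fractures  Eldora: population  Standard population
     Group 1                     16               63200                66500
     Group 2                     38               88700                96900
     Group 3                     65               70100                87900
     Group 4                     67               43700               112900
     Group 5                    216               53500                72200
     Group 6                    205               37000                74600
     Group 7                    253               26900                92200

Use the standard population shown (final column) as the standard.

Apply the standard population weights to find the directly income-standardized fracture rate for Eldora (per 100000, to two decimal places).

312.49

Income-specific rates per 100000 for Eldora: 25.32, 42.84, 92.72, 153.32, 403.74, 554.05, 940.52.
Standard total = 603200; weights = 0.1102, 0.1606, 0.1457, 0.1872, 0.1197, 0.1237, 0.1529.
Standardized rate: 0.1102×25.32 + 0.1606×42.84 + 0.1457×92.72 + 0.1872×153.32 + 0.1197×403.74 + 0.1237×554.05 + 0.1529×940.52 = 312.4889 per 100000.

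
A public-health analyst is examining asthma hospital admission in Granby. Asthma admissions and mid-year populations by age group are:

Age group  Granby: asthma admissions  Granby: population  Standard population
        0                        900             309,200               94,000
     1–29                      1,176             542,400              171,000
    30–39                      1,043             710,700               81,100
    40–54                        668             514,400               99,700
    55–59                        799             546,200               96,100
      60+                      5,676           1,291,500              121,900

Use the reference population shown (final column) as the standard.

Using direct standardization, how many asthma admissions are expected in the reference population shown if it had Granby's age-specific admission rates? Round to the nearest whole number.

1569

Age-specific rates per 10,000 for Granby: 29.11, 21.68, 14.68, 12.99, 14.63, 43.95.
Expected asthma admissions = Σ (standard pop × age-specific rate ÷ 10,000)
= 94,000×29.11/10,000 + 171,000×21.68/10,000 + 81,100×14.68/10,000 + 99,700×12.99/10,000 + 96,100×14.63/10,000 + 121,900×43.95/10,000
= 273.61 + 370.75 + 119.02 + 129.47 + 140.58 + 535.74 = 1569.17.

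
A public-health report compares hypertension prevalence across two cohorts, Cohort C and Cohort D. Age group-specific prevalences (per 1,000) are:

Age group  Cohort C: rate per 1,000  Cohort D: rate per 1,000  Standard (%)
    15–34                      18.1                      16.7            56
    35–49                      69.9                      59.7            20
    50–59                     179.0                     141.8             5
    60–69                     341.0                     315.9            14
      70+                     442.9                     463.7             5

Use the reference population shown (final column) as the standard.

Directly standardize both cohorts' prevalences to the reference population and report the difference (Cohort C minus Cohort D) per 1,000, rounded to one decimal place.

7.2

Standard weights: 0.56, 0.20, 0.05, 0.14, 0.05.
Cohort C: 0.5600×18.1 + 0.2000×69.9 + 0.0500×179.0 + 0.1400×341.0 + 0.0500×442.9 = 102.9510 per 1,000.
Cohort D: 0.5600×16.7 + 0.2000×59.7 + 0.0500×141.8 + 0.1400×315.9 + 0.0500×463.7 = 95.7930 per 1,000.
Difference = 102.9510 − 95.7930 = 7.1580.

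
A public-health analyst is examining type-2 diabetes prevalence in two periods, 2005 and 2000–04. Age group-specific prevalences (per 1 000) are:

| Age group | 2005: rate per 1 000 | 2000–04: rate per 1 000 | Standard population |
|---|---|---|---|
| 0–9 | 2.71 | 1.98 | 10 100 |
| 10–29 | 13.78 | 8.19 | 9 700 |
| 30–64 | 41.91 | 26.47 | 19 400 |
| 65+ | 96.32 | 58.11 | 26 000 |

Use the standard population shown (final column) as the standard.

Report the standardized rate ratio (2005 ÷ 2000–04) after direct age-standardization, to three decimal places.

1.638

Standard total = 65 200; weights = 0.1549, 0.1488, 0.2975, 0.3988.
2005: 0.1549×2.71 + 0.1488×13.78 + 0.2975×41.91 + 0.3988×96.32 = 53.3499 per 1 000.
2000–04: 0.1549×1.98 + 0.1488×8.19 + 0.2975×26.47 + 0.3988×58.11 = 32.5739 per 1 000.
Ratio = 53.3499 ÷ 32.5739 = 1.63781.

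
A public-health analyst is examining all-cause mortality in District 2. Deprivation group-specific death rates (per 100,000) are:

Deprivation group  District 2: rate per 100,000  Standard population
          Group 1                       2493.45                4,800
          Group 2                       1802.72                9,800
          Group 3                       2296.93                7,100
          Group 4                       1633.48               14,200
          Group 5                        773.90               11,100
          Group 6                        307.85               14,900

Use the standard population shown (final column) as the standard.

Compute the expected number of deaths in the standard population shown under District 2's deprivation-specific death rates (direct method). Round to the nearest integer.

823

Expected deaths = Σ (standard pop × deprivation-specific rate ÷ 100,000)
= 4,800×2493.45/100,000 + 9,800×1802.72/100,000 + 7,100×2296.93/100,000 + 14,200×1633.48/100,000 + 11,100×773.90/100,000 + 14,900×307.85/100,000
= 119.69 + 176.67 + 163.08 + 231.95 + 85.90 + 45.87 = 823.16.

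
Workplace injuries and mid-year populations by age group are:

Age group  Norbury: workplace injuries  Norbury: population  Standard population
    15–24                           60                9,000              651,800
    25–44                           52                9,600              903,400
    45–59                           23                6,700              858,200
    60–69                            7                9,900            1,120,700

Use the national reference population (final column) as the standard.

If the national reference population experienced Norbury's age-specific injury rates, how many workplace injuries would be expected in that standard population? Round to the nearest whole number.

Age-specific rates per 10,000 for Norbury: 66.67, 54.17, 34.33, 7.07.
Expected workplace injuries = Σ (standard pop × age-specific rate ÷ 10,000)
= 651,800×66.67/10,000 + 903,400×54.17/10,000 + 858,200×34.33/10,000 + 1,120,700×7.07/10,000
= 4345.33 + 4893.42 + 2946.06 + 792.41 = 12977.22.

12977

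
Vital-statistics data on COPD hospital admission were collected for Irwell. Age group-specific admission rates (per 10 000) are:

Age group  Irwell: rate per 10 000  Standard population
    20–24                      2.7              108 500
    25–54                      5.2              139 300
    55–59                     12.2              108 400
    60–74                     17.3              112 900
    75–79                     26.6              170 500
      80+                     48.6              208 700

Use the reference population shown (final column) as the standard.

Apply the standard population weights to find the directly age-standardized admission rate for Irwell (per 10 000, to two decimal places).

Standard total = 848 300; weights = 0.1279, 0.1642, 0.1278, 0.1331, 0.2010, 0.2460.
Standardized rate: 0.1279×2.7 + 0.1642×5.2 + 0.1278×12.2 + 0.1331×17.3 + 0.2010×26.6 + 0.2460×48.6 = 22.3636 per 10 000.

22.36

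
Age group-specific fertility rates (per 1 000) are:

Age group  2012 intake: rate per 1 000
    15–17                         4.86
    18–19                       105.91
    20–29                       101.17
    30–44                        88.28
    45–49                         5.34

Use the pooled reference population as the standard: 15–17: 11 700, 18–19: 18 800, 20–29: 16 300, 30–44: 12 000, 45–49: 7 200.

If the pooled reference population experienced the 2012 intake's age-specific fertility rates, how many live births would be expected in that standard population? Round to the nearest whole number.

Expected live births = Σ (standard pop × age-specific rate ÷ 1 000)
= 11 700×4.86/1 000 + 18 800×105.91/1 000 + 16 300×101.17/1 000 + 12 000×88.28/1 000 + 7 200×5.34/1 000
= 56.86 + 1991.11 + 1649.07 + 1059.36 + 38.45 = 4794.85.

4795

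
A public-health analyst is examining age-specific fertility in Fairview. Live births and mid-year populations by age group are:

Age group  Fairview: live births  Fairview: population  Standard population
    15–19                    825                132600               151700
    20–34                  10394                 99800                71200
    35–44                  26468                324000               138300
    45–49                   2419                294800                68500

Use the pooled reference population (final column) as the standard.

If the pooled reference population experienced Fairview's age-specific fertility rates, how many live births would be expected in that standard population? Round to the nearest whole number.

20219

Age-specific rates per 1000 for Fairview: 6.222, 104.148, 81.691, 8.206.
Expected live births = Σ (standard pop × age-specific rate ÷ 1000)
= 151700×6.222/1000 + 71200×104.148/1000 + 138300×81.691/1000 + 68500×8.206/1000
= 943.83 + 7415.36 + 11297.91 + 562.08 = 20219.19.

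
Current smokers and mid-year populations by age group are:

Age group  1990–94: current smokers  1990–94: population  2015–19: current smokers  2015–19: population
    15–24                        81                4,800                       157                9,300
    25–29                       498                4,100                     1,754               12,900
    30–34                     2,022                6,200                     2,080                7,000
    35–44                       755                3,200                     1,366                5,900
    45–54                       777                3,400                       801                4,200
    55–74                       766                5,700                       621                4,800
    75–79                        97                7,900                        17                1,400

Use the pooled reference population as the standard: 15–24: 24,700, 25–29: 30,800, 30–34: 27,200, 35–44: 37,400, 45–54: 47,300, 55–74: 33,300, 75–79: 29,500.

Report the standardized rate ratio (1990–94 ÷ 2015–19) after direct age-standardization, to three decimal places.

Age-specific rates per 1,000 for 1990–94: 16.875, 121.463, 326.129, 235.938, 228.529, 134.386, 12.278.
For 2015–19: 16.882, 135.969, 297.143, 231.525, 190.714, 129.375, 12.143.
Standard total = 230,200; weights = 0.1073, 0.1338, 0.1182, 0.1625, 0.2055, 0.1447, 0.1281.
1990–94: 0.1073×16.875 + 0.1338×121.463 + 0.1182×326.129 + 0.1625×235.938 + 0.2055×228.529 + 0.1447×134.386 + 0.1281×12.278 = 162.8991 per 1,000.
2015–19: 0.1073×16.882 + 0.1338×135.969 + 0.1182×297.143 + 0.1625×231.525 + 0.2055×190.714 + 0.1447×129.375 + 0.1281×12.143 = 152.1866 per 1,000.
Ratio = 162.8991 ÷ 152.1866 = 1.07039.

1.070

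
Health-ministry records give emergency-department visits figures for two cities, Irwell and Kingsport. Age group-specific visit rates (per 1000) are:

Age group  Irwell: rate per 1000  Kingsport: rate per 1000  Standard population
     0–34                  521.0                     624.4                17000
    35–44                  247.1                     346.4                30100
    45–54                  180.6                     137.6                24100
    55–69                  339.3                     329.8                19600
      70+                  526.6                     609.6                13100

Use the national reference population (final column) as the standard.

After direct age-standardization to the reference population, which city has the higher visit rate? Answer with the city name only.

Kingsport

Standard total = 103900; weights = 0.1636, 0.2897, 0.2320, 0.1886, 0.1261.
Irwell: 0.1636×521.0 + 0.2897×247.1 + 0.2320×180.6 + 0.1886×339.3 + 0.1261×526.6 = 329.1233 per 1000.
Kingsport: 0.1636×624.4 + 0.2897×346.4 + 0.2320×137.6 + 0.1886×329.8 + 0.1261×609.6 = 373.5076 per 1000.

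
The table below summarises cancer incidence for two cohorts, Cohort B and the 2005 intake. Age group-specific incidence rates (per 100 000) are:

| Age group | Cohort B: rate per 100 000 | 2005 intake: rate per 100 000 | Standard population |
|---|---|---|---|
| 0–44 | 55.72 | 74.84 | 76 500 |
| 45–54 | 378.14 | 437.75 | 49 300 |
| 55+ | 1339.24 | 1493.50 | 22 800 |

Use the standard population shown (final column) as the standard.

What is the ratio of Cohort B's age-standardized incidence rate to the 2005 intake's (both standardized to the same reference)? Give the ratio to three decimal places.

Standard total = 148 600; weights = 0.5148, 0.3318, 0.1534.
Cohort B: 0.5148×55.72 + 0.3318×378.14 + 0.1534×1339.24 = 359.6201 per 100 000.
The 2005 intake: 0.5148×74.84 + 0.3318×437.75 + 0.1534×1493.50 = 412.9080 per 100 000.
Ratio = 359.6201 ÷ 412.9080 = 0.87094.

0.871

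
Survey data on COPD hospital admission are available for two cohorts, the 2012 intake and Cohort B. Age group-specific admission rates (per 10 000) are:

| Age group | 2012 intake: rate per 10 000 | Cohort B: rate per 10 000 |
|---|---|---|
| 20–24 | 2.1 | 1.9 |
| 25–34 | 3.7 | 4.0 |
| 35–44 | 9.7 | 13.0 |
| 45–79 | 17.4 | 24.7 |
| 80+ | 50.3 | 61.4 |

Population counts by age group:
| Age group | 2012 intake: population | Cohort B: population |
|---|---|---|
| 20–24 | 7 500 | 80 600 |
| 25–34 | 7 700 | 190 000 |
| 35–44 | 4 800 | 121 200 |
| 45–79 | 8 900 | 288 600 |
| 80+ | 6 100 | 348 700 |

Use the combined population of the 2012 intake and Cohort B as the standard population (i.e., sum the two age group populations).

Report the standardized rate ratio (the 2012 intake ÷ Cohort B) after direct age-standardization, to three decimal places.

Combined standard total = 1 064 100; weights = 0.0828, 0.1858, 0.1184, 0.2796, 0.3334.
The 2012 intake: 0.0828×2.1 + 0.1858×3.7 + 0.1184×9.7 + 0.2796×17.4 + 0.3334×50.3 = 23.6459 per 10 000.
Cohort B: 0.0828×1.9 + 0.1858×4.0 + 0.1184×13.0 + 0.2796×24.7 + 0.3334×61.4 = 29.8178 per 10 000.
Ratio = 23.6459 ÷ 29.8178 = 0.79301.

0.793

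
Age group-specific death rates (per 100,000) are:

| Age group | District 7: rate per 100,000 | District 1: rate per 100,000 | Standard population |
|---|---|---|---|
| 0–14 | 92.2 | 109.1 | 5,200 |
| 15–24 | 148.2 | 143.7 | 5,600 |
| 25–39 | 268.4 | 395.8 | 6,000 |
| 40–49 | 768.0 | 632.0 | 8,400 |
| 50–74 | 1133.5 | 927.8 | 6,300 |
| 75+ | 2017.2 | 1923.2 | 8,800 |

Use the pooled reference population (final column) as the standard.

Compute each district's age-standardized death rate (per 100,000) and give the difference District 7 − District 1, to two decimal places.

60.51

Standard total = 40,300; weights = 0.1290, 0.1390, 0.1489, 0.2084, 0.1563, 0.2184.
District 7: 0.1290×92.2 + 0.1390×148.2 + 0.1489×268.4 + 0.2084×768.0 + 0.1563×1133.5 + 0.2184×2017.2 = 850.2077 per 100,000.
District 1: 0.1290×109.1 + 0.1390×143.7 + 0.1489×395.8 + 0.2084×632.0 + 0.1563×927.8 + 0.2184×1923.2 = 789.7007 per 100,000.
Difference = 850.2077 − 789.7007 = 60.5069.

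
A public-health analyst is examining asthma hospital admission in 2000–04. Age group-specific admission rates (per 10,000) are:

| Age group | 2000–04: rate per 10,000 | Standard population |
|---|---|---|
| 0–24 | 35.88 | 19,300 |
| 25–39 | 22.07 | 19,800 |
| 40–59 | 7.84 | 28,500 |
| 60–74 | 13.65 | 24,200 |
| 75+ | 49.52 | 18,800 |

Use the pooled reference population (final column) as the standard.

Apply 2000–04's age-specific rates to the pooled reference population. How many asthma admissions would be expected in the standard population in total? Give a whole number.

Expected asthma admissions = Σ (standard pop × age-specific rate ÷ 10,000)
= 19,300×35.88/10,000 + 19,800×22.07/10,000 + 28,500×7.84/10,000 + 24,200×13.65/10,000 + 18,800×49.52/10,000
= 69.25 + 43.70 + 22.34 + 33.03 + 93.10 = 261.42.

261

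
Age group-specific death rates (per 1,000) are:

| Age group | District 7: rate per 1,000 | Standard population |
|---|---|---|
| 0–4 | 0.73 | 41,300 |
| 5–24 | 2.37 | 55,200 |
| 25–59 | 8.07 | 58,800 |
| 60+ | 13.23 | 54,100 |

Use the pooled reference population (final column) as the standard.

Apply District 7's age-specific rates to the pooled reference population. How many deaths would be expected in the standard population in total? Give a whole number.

1351

Expected deaths = Σ (standard pop × age-specific rate ÷ 1,000)
= 41,300×0.73/1,000 + 55,200×2.37/1,000 + 58,800×8.07/1,000 + 54,100×13.23/1,000
= 30.15 + 130.82 + 474.52 + 715.74 = 1351.23.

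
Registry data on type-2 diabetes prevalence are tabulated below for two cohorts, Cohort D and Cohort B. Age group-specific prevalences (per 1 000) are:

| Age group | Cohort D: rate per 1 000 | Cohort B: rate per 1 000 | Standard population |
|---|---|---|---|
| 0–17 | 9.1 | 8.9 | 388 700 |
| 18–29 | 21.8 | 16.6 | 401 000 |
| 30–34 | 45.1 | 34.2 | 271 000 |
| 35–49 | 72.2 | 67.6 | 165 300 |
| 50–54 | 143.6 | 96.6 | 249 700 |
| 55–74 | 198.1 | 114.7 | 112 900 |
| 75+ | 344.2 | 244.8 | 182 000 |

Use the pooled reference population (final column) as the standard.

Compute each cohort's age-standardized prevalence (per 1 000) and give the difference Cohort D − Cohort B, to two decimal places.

Standard total = 1 770 600; weights = 0.2195, 0.2265, 0.1531, 0.0934, 0.1410, 0.0638, 0.1028.
Cohort D: 0.2195×9.1 + 0.2265×21.8 + 0.1531×45.1 + 0.0934×72.2 + 0.1410×143.6 + 0.0638×198.1 + 0.1028×344.2 = 88.8414 per 1 000.
Cohort B: 0.2195×8.9 + 0.2265×16.6 + 0.1531×34.2 + 0.0934×67.6 + 0.1410×96.6 + 0.0638×114.7 + 0.1028×244.8 = 63.3586 per 1 000.
Difference = 88.8414 − 63.3586 = 25.4828.

25.48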